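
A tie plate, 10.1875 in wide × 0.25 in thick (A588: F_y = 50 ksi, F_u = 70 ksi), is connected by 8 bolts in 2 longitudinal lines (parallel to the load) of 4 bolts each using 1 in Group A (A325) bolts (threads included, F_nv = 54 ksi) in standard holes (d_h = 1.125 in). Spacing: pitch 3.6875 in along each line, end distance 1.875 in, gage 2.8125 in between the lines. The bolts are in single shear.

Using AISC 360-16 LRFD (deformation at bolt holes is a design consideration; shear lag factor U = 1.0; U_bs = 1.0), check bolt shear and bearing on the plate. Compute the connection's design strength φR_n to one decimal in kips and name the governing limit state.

Bolt shear: A_b = π(1)²/4 = 0.7854 in². φR_n = 0.75 × 54 × 0.7854 × 8 × 1 = 254.5 kips.
Bearing (0.25 in plate, F_u = 70 ksi): end bolts L_c = 1.875 − 1.125/2 = 1.3125, R_n = min(1.2×1.3125×0.25×70, 2.4×1×0.25×70) = 27.563 kips/bolt; interior L_c = 3.6875 − 1.125 = 2.5625, R_n = 42 kips/bolt. φR_n = 0.75 × (2×27.563 + 6×42) = 230.3 kips.
Governing: min(254.5, 230.3) = 230.3 kips → bearing.

230.3 kips (bearing governs)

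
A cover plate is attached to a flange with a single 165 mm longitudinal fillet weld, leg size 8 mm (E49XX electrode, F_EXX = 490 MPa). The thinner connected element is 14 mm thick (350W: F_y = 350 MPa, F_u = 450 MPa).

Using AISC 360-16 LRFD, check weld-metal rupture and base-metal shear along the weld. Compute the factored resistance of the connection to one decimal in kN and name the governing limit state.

Weld metal: throat = 0.707×8 = 5.656 mm, L = 165 mm. φR_n = 0.75 × 0.6 × 490 × 5.656 × 165 = 205.8 kN.
Base metal shear (14 mm plate): yield φR_n = 1.0×0.6×350×14×165 = 485.1 kN; rupture φR_n = 0.75×0.6×450×14×165 = 467.8 kN; take 467.8 kN (rupture).
Governing: min(205.8, 467.8) = 205.8 kN → weld metal.

205.8 kN (weld metal governs)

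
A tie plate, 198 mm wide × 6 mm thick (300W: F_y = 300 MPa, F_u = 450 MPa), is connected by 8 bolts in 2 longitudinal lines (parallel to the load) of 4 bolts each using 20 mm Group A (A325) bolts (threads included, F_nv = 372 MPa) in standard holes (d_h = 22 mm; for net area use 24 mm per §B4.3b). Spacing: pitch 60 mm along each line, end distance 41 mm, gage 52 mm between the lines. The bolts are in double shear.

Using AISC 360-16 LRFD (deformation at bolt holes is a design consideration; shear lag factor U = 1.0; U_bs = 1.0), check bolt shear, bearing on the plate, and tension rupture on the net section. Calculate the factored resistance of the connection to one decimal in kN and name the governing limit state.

303.8 kN (net-section rupture governs)

Bolt shear: A_b = π(20)²/4 = 314.16 mm². φR_n = 0.75 × 372 × 314.16 × 8 × 2 = 1402.4 kN.
Bearing (6 mm plate, F_u = 450 MPa): end bolts L_c = 41 − 22/2 = 30, R_n = min(1.2×30×6×450, 2.4×20×6×450) = 97.2 kN/bolt; interior L_c = 60 − 22 = 38, R_n = 123.12 kN/bolt. φR_n = 0.75 × (2×97.2 + 6×123.12) = 699.8 kN.
Tension rupture (net): A_n = (198 − 2×24)×6 = 900 mm² (U = 1.0, A_e = A_n). φR_n = 0.75 × 450 × 900 = 303.8 kN.
Governing: min(1402.4, 699.8, 303.8) = 303.8 kN → net-section rupture.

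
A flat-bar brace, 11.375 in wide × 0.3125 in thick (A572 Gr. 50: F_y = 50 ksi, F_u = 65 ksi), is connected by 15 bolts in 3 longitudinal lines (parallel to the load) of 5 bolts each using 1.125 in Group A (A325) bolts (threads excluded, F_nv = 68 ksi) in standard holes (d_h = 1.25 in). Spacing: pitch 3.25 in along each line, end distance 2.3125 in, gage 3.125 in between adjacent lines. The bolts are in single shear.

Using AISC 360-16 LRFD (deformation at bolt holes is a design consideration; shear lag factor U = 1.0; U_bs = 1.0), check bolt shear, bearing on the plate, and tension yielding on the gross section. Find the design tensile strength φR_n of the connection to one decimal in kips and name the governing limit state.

160.0 kips (gross-section yield governs)

Bolt shear: A_b = π(1.125)²/4 = 0.99402 in². φR_n = 0.75 × 68 × 0.99402 × 15 × 1 = 760.4 kips.
Bearing (0.3125 in plate, F_u = 65 ksi): end bolts L_c = 2.3125 − 1.25/2 = 1.6875, R_n = min(1.2×1.6875×0.3125×65, 2.4×1.125×0.3125×65) = 41.133 kips/bolt; interior L_c = 3.25 − 1.25 = 2, R_n = 48.75 kips/bolt. φR_n = 0.75 × (3×41.133 + 12×48.75) = 531.3 kips.
Tension yield (gross): A_g = 11.375×0.3125 = 3.5547 in². φR_n = 0.90 × 50 × 3.5547 = 160.0 kips.
Governing: min(760.4, 531.3, 160.0) = 160.0 kips → gross-section yield.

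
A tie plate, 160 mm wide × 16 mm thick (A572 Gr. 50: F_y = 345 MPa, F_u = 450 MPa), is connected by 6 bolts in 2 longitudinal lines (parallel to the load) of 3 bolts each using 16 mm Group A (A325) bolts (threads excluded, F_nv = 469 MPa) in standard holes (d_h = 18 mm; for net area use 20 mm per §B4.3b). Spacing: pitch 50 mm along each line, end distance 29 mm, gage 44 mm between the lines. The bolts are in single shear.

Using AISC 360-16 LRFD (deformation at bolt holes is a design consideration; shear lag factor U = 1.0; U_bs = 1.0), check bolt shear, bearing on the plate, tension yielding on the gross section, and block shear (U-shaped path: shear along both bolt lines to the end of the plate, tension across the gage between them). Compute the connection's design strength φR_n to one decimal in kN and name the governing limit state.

424.3 kN (bolt shear governs)

Bolt shear: A_b = π(16)²/4 = 201.06 mm². φR_n = 0.75 × 469 × 201.06 × 6 × 1 = 424.3 kN.
Bearing (16 mm plate, F_u = 450 MPa): end bolts L_c = 29 − 18/2 = 20, R_n = min(1.2×20×16×450, 2.4×16×16×450) = 172.8 kN/bolt; interior L_c = 50 − 18 = 32, R_n = 276.48 kN/bolt. φR_n = 0.75 × (2×172.8 + 4×276.48) = 1088.6 kN.
Tension yield (gross): A_g = 160×16 = 2560 mm². φR_n = 0.90 × 345 × 2560 = 794.9 kN.
Block shear: shear path 2×[29+2×50] = 2×129 mm, A_gv = 4128, A_nv = 2×(129 − 2.5×20)×16 = 2528 mm²; tension across gage: (44 − 1×20)×16 = 384 mm². R_n = min(0.6×450×2528, 0.6×345×4128) + 1.0×450×384 = min(682.56, 854.5) + 172.8 = 855.36 kN. φR_n = 0.75 × 855.36 = 641.5 kN.
Governing: min(424.3, 1088.6, 794.9, 641.5) = 424.3 kN → bolt shear.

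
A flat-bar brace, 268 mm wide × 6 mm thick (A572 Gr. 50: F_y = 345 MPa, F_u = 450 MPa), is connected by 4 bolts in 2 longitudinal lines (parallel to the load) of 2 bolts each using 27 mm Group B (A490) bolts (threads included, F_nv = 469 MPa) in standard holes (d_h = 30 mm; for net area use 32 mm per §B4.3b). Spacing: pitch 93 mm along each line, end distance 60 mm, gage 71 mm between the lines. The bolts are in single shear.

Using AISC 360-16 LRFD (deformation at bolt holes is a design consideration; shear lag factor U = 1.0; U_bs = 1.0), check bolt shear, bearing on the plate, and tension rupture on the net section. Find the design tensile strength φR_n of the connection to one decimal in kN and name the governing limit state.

Bolt shear: A_b = π(27)²/4 = 572.56 mm². φR_n = 0.75 × 469 × 572.56 × 4 × 1 = 805.6 kN.
Bearing (6 mm plate, F_u = 450 MPa): end bolts L_c = 60 − 30/2 = 45, R_n = min(1.2×45×6×450, 2.4×27×6×450) = 145.8 kN/bolt; interior L_c = 93 − 30 = 63, R_n = 174.96 kN/bolt. φR_n = 0.75 × (2×145.8 + 2×174.96) = 481.1 kN.
Tension rupture (net): A_n = (268 − 2×32)×6 = 1224 mm² (U = 1.0, A_e = A_n). φR_n = 0.75 × 450 × 1224 = 413.1 kN.
Governing: min(805.6, 481.1, 413.1) = 413.1 kN → net-section rupture.

413.1 kN (net-section rupture governs)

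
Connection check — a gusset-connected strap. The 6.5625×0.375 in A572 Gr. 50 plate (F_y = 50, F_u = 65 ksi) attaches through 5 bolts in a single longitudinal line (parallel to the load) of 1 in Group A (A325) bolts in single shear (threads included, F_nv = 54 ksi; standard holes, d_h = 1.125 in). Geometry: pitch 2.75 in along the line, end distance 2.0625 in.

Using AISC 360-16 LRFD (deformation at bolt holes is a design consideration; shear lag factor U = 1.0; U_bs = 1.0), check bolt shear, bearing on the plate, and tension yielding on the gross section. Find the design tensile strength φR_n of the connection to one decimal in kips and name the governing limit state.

Bolt shear: A_b = π(1)²/4 = 0.7854 in². φR_n = 0.75 × 54 × 0.7854 × 5 × 1 = 159.0 kips.
Bearing (0.375 in plate, F_u = 65 ksi): end bolts L_c = 2.0625 − 1.125/2 = 1.5, R_n = min(1.2×1.5×0.375×65, 2.4×1×0.375×65) = 43.875 kips/bolt; interior L_c = 2.75 − 1.125 = 1.625, R_n = 47.531 kips/bolt. φR_n = 0.75 × (1×43.875 + 4×47.531) = 175.5 kips.
Tension yield (gross): A_g = 6.5625×0.375 = 2.4609 in². φR_n = 0.90 × 50 × 2.4609 = 110.7 kips.
Governing: min(159.0, 175.5, 110.7) = 110.7 kips → gross-section yield.

110.7 kips (gross-section yield governs)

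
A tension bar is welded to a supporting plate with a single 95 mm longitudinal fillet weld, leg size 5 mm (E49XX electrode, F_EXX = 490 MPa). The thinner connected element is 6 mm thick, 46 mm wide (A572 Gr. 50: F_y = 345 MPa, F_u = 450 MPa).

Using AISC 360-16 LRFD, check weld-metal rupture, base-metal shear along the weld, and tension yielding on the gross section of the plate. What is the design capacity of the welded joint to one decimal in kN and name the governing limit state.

74.0 kN (weld metal governs)

Weld metal: throat = 0.707×5 = 3.535 mm, L = 95 mm. φR_n = 0.75 × 0.6 × 490 × 3.535 × 95 = 74.0 kN.
Base metal shear (6 mm plate): yield φR_n = 1.0×0.6×345×6×95 = 118.0 kN; rupture φR_n = 0.75×0.6×450×6×95 = 115.4 kN; take 115.4 kN (rupture).
Tension yield (gross): A_g = 46×6 = 276 mm². φR_n = 0.90 × 345 × 276 = 85.7 kN.
Governing: min(74.0, 115.4, 85.7) = 74.0 kN → weld metal.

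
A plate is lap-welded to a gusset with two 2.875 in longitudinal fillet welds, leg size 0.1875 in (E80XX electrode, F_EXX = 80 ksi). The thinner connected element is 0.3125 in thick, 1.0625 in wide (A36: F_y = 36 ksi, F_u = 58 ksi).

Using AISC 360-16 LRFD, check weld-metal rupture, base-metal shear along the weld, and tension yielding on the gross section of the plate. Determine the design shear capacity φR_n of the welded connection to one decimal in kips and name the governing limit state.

Weld metal: throat = 0.707×0.1875 = 0.13256 in, L = 2×2.875 = 5.75 in. φR_n = 0.75 × 0.6 × 80 × 0.13256 × 5.75 = 27.4 kips.
Base metal shear (0.3125 in plate): yield φR_n = 1.0×0.6×36×0.3125×5.75 = 38.8 kips; rupture φR_n = 0.75×0.6×58×0.3125×5.75 = 46.9 kips; take 38.8 kips (yield).
Tension yield (gross): A_g = 1.0625×0.3125 = 0.33203 in². φR_n = 0.90 × 36 × 0.33203 = 10.8 kips.
Governing: min(27.4, 38.8, 10.8) = 10.8 kips → gross-section yield.

10.8 kips (gross-section yield governs)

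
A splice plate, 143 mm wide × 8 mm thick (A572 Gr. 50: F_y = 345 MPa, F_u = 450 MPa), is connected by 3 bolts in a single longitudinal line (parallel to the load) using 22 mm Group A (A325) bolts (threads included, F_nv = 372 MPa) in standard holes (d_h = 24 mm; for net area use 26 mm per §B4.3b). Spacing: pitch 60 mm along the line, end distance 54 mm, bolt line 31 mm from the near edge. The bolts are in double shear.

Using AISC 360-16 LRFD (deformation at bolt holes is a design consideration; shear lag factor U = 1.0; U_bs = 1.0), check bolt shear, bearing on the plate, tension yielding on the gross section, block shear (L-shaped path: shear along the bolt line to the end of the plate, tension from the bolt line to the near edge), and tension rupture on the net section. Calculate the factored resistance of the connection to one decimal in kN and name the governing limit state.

225.2 kN (block shear governs)

Bolt shear: A_b = π(22)²/4 = 380.13 mm². φR_n = 0.75 × 372 × 380.13 × 3 × 2 = 636.3 kN.
Bearing (8 mm plate, F_u = 450 MPa): end bolts L_c = 54 − 24/2 = 42, R_n = min(1.2×42×8×450, 2.4×22×8×450) = 181.44 kN/bolt; interior L_c = 60 − 24 = 36, R_n = 155.52 kN/bolt. φR_n = 0.75 × (1×181.44 + 2×155.52) = 369.4 kN.
Tension yield (gross): A_g = 143×8 = 1144 mm². φR_n = 0.90 × 345 × 1144 = 355.2 kN.
Block shear: shear path 1×[54+2×60] = 1×174 mm, A_gv = 1392, A_nv = 1×(174 − 2.5×26)×8 = 872 mm²; tension to near edge: (31 − 0.5×26)×8 = 144 mm². R_n = min(0.6×450×872, 0.6×345×1392) + 1.0×450×144 = min(235.44, 288.14) + 64.8 = 300.24 kN. φR_n = 0.75 × 300.24 = 225.2 kN.
Tension rupture (net): A_n = (143 − 1×26)×8 = 936 mm² (U = 1.0, A_e = A_n). φR_n = 0.75 × 450 × 936 = 315.9 kN.
Governing: min(636.3, 369.4, 355.2, 225.2, 315.9) = 225.2 kN → block shear.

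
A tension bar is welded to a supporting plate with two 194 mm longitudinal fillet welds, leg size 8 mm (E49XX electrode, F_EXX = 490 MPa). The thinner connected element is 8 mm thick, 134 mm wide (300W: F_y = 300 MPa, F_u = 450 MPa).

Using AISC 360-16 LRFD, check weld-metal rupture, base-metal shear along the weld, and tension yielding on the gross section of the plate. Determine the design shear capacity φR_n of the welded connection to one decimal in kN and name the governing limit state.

289.4 kN (gross-section yield governs)

Weld metal: throat = 0.707×8 = 5.656 mm, L = 2×194 = 388 mm. φR_n = 0.75 × 0.6 × 490 × 5.656 × 388 = 483.9 kN.
Base metal shear (8 mm plate): yield φR_n = 1.0×0.6×300×8×388 = 558.7 kN; rupture φR_n = 0.75×0.6×450×8×388 = 628.6 kN; take 558.7 kN (yield).
Tension yield (gross): A_g = 134×8 = 1072 mm². φR_n = 0.90 × 300 × 1072 = 289.4 kN.
Governing: min(483.9, 558.7, 289.4) = 289.4 kN → gross-section yield.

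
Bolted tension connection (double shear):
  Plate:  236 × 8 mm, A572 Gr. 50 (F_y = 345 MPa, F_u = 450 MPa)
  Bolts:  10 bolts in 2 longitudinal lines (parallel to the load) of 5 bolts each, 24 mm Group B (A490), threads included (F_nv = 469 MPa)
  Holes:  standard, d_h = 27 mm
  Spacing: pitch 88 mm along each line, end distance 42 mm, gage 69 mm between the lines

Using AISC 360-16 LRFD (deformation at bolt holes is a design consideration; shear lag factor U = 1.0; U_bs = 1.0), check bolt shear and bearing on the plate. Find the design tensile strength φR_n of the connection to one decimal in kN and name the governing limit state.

1428.8 kN (bearing governs)

Bolt shear: A_b = π(24)²/4 = 452.39 mm². φR_n = 0.75 × 469 × 452.39 × 10 × 2 = 3182.6 kN.
Bearing (8 mm plate, F_u = 450 MPa): end bolts L_c = 42 − 27/2 = 28.5, R_n = min(1.2×28.5×8×450, 2.4×24×8×450) = 123.12 kN/bolt; interior L_c = 88 − 27 = 61, R_n = 207.36 kN/bolt. φR_n = 0.75 × (2×123.12 + 8×207.36) = 1428.8 kN.
Governing: min(3182.6, 1428.8) = 1428.8 kN → bearing.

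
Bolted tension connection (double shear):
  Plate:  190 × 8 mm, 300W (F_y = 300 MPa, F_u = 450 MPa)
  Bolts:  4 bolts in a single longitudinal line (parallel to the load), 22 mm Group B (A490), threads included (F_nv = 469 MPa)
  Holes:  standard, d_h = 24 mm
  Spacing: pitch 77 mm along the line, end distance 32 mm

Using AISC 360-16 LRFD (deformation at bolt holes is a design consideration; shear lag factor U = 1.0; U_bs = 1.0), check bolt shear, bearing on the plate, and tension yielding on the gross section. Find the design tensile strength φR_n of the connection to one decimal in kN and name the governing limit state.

410.4 kN (gross-section yield governs)

Bolt shear: A_b = π(22)²/4 = 380.13 mm². φR_n = 0.75 × 469 × 380.13 × 4 × 2 = 1069.7 kN.
Bearing (8 mm plate, F_u = 450 MPa): end bolts L_c = 32 − 24/2 = 20, R_n = min(1.2×20×8×450, 2.4×22×8×450) = 86.4 kN/bolt; interior L_c = 77 − 24 = 53, R_n = 190.08 kN/bolt. φR_n = 0.75 × (1×86.4 + 3×190.08) = 492.5 kN.
Tension yield (gross): A_g = 190×8 = 1520 mm². φR_n = 0.90 × 300 × 1520 = 410.4 kN.
Governing: min(1069.7, 492.5, 410.4) = 410.4 kN → gross-section yield.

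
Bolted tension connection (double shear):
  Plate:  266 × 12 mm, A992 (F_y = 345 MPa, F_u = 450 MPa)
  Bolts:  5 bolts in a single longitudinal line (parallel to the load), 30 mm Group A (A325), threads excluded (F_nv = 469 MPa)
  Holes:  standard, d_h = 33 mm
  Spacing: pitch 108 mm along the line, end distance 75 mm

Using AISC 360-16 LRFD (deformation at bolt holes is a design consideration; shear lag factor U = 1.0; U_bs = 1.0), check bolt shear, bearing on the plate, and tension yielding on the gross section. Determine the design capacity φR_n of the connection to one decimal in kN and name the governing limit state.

Bolt shear: A_b = π(30)²/4 = 706.86 mm². φR_n = 0.75 × 469 × 706.86 × 5 × 2 = 2486.4 kN.
Bearing (12 mm plate, F_u = 450 MPa): end bolts L_c = 75 − 33/2 = 58.5, R_n = min(1.2×58.5×12×450, 2.4×30×12×450) = 379.08 kN/bolt; interior L_c = 108 − 33 = 75, R_n = 388.8 kN/bolt. φR_n = 0.75 × (1×379.08 + 4×388.8) = 1450.7 kN.
Tension yield (gross): A_g = 266×12 = 3192 mm². φR_n = 0.90 × 345 × 3192 = 991.1 kN.
Governing: min(2486.4, 1450.7, 991.1) = 991.1 kN → gross-section yield.

991.1 kN (gross-section yield governs)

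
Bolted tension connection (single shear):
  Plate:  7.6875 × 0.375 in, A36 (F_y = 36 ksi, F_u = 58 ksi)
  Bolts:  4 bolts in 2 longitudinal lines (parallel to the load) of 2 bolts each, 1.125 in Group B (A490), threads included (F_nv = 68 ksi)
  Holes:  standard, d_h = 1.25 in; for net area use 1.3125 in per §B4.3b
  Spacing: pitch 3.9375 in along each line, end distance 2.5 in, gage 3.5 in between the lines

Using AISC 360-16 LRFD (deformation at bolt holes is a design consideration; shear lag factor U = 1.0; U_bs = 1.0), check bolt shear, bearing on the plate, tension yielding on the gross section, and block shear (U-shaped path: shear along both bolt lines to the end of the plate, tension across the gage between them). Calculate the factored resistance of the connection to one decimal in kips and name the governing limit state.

Bolt shear: A_b = π(1.125)²/4 = 0.99402 in². φR_n = 0.75 × 68 × 0.99402 × 4 × 1 = 202.8 kips.
Bearing (0.375 in plate, F_u = 58 ksi): end bolts L_c = 2.5 − 1.25/2 = 1.875, R_n = min(1.2×1.875×0.375×58, 2.4×1.125×0.375×58) = 48.938 kips/bolt; interior L_c = 3.9375 − 1.25 = 2.6875, R_n = 58.725 kips/bolt. φR_n = 0.75 × (2×48.938 + 2×58.725) = 161.5 kips.
Tension yield (gross): A_g = 7.6875×0.375 = 2.8828 in². φR_n = 0.90 × 36 × 2.8828 = 93.4 kips.
Block shear: shear path 2×[2.5+1×3.9375] = 2×6.4375 in, A_gv = 4.8281, A_nv = 2×(6.4375 − 1.5×1.3125)×0.375 = 3.3516 in²; tension across gage: (3.5 − 1×1.3125)×0.375 = 0.82031 in². R_n = min(0.6×58×3.3516, 0.6×36×4.8281) + 1.0×58×0.82031 = min(116.64, 104.29) + 47.578 = 151.87 kips. φR_n = 0.75 × 151.87 = 113.9 kips.
Governing: min(202.8, 161.5, 93.4, 113.9) = 93.4 kips → gross-section yield.

93.4 kips (gross-section yield governs)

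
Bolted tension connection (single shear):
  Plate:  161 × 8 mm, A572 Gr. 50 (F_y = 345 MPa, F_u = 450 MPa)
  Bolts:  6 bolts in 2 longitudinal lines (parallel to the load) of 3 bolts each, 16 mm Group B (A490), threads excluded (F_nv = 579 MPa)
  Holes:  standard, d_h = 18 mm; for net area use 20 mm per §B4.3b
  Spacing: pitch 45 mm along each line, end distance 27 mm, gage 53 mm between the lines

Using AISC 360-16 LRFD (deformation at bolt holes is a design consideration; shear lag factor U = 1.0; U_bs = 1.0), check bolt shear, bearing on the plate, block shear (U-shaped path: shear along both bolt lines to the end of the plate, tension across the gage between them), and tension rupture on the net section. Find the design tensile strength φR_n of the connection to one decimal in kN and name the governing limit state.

306.2 kN (block shear governs)

Bolt shear: A_b = π(16)²/4 = 201.06 mm². φR_n = 0.75 × 579 × 201.06 × 6 × 1 = 523.9 kN.
Bearing (8 mm plate, F_u = 450 MPa): end bolts L_c = 27 − 18/2 = 18, R_n = min(1.2×18×8×450, 2.4×16×8×450) = 77.76 kN/bolt; interior L_c = 45 − 18 = 27, R_n = 116.64 kN/bolt. φR_n = 0.75 × (2×77.76 + 4×116.64) = 466.6 kN.
Block shear: shear path 2×[27+2×45] = 2×117 mm, A_gv = 1872, A_nv = 2×(117 − 2.5×20)×8 = 1072 mm²; tension across gage: (53 − 1×20)×8 = 264 mm². R_n = min(0.6×450×1072, 0.6×345×1872) + 1.0×450×264 = min(289.44, 387.5) + 118.8 = 408.24 kN. φR_n = 0.75 × 408.24 = 306.2 kN.
Tension rupture (net): A_n = (161 − 2×20)×8 = 968 mm² (U = 1.0, A_e = A_n). φR_n = 0.75 × 450 × 968 = 326.7 kN.
Governing: min(523.9, 466.6, 306.2, 326.7) = 306.2 kN → block shear.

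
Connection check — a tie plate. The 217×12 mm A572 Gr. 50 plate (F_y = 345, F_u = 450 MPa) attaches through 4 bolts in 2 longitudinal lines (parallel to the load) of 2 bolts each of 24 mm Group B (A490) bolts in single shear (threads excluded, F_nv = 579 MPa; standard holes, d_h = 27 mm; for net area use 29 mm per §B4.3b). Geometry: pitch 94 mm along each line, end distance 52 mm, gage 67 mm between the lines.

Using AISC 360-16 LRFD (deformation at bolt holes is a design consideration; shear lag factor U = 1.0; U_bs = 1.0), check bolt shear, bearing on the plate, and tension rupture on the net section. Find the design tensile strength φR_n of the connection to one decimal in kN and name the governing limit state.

Bolt shear: A_b = π(24)²/4 = 452.39 mm². φR_n = 0.75 × 579 × 452.39 × 4 × 1 = 785.8 kN.
Bearing (12 mm plate, F_u = 450 MPa): end bolts L_c = 52 − 27/2 = 38.5, R_n = min(1.2×38.5×12×450, 2.4×24×12×450) = 249.48 kN/bolt; interior L_c = 94 − 27 = 67, R_n = 311.04 kN/bolt. φR_n = 0.75 × (2×249.48 + 2×311.04) = 840.8 kN.
Tension rupture (net): A_n = (217 − 2×29)×12 = 1908 mm² (U = 1.0, A_e = A_n). φR_n = 0.75 × 450 × 1908 = 644.0 kN.
Governing: min(785.8, 840.8, 644.0) = 644.0 kN → net-section rupture.

644.0 kN (net-section rupture governs)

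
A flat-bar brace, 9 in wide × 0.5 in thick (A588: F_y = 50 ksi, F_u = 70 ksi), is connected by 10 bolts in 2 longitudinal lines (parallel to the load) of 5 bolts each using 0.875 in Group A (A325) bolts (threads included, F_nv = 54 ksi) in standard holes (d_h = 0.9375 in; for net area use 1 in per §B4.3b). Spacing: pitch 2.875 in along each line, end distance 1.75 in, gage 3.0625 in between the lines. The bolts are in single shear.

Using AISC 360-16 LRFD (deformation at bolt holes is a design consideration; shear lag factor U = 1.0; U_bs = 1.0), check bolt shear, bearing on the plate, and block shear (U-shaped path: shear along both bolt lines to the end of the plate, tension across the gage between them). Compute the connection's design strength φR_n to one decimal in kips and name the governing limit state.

Bolt shear: A_b = π(0.875)²/4 = 0.60132 in². φR_n = 0.75 × 54 × 0.60132 × 10 × 1 = 243.5 kips.
Bearing (0.5 in plate, F_u = 70 ksi): end bolts L_c = 1.75 − 0.9375/2 = 1.28125, R_n = min(1.2×1.28125×0.5×70, 2.4×0.875×0.5×70) = 53.813 kips/bolt; interior L_c = 2.875 − 0.9375 = 1.9375, R_n = 73.5 kips/bolt. φR_n = 0.75 × (2×53.813 + 8×73.5) = 521.7 kips.
Block shear: shear path 2×[1.75+4×2.875] = 2×13.25 in, A_gv = 13.25, A_nv = 2×(13.25 − 4.5×1)×0.5 = 8.75 in²; tension across gage: (3.0625 − 1×1)×0.5 = 1.0313 in². R_n = min(0.6×70×8.75, 0.6×50×13.25) + 1.0×70×1.0313 = min(367.5, 397.5) + 72.191 = 439.69 kips. φR_n = 0.75 × 439.69 = 329.8 kips.
Governing: min(243.5, 521.7, 329.8) = 243.5 kips → bolt shear.

243.5 kips (bolt shear governs)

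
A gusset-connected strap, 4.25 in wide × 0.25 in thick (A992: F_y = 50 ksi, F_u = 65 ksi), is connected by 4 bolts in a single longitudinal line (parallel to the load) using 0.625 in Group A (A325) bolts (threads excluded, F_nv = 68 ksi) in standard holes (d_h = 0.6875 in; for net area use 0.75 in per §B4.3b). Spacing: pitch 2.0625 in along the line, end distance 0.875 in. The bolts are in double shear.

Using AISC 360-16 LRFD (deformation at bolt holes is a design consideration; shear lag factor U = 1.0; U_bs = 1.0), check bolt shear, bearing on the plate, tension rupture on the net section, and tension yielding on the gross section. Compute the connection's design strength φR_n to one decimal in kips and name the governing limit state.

42.7 kips (net-section rupture governs)

Bolt shear: A_b = π(0.625)²/4 = 0.3068 in². φR_n = 0.75 × 68 × 0.3068 × 4 × 2 = 125.2 kips.
Bearing (0.25 in plate, F_u = 65 ksi): end bolts L_c = 0.875 − 0.6875/2 = 0.53125, R_n = min(1.2×0.53125×0.25×65, 2.4×0.625×0.25×65) = 10.359 kips/bolt; interior L_c = 2.0625 − 0.6875 = 1.375, R_n = 24.375 kips/bolt. φR_n = 0.75 × (1×10.359 + 3×24.375) = 62.6 kips.
Tension rupture (net): A_n = (4.25 − 1×0.75)×0.25 = 0.875 in² (U = 1.0, A_e = A_n). φR_n = 0.75 × 65 × 0.875 = 42.7 kips.
Tension yield (gross): A_g = 4.25×0.25 = 1.0625 in². φR_n = 0.90 × 50 × 1.0625 = 47.8 kips.
Governing: min(125.2, 62.6, 42.7, 47.8) = 42.7 kips → net-section rupture.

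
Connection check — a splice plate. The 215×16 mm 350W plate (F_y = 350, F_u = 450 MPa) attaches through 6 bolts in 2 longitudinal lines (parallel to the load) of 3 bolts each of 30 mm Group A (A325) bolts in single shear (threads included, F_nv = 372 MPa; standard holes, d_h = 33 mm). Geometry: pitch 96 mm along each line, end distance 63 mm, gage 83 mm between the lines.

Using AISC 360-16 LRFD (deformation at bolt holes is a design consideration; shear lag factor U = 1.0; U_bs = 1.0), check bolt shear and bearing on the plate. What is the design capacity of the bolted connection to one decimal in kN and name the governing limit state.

1183.3 kN (bolt shear governs)

Bolt shear: A_b = π(30)²/4 = 706.86 mm². φR_n = 0.75 × 372 × 706.86 × 6 × 1 = 1183.3 kN.
Bearing (16 mm plate, F_u = 450 MPa): end bolts L_c = 63 − 33/2 = 46.5, R_n = min(1.2×46.5×16×450, 2.4×30×16×450) = 401.76 kN/bolt; interior L_c = 96 − 33 = 63, R_n = 518.4 kN/bolt. φR_n = 0.75 × (2×401.76 + 4×518.4) = 2157.8 kN.
Governing: min(1183.3, 2157.8) = 1183.3 kN → bolt shear.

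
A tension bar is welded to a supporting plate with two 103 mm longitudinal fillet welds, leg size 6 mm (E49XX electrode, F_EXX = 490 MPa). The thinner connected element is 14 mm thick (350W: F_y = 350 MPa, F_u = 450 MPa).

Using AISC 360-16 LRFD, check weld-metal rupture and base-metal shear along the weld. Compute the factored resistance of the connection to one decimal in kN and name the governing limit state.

Weld metal: throat = 0.707×6 = 4.242 mm, L = 2×103 = 206 mm. φR_n = 0.75 × 0.6 × 490 × 4.242 × 206 = 192.7 kN.
Base metal shear (14 mm plate): yield φR_n = 1.0×0.6×350×14×206 = 605.6 kN; rupture φR_n = 0.75×0.6×450×14×206 = 584.0 kN; take 584.0 kN (rupture).
Governing: min(192.7, 584.0) = 192.7 kN → weld metal.

192.7 kN (weld metal governs)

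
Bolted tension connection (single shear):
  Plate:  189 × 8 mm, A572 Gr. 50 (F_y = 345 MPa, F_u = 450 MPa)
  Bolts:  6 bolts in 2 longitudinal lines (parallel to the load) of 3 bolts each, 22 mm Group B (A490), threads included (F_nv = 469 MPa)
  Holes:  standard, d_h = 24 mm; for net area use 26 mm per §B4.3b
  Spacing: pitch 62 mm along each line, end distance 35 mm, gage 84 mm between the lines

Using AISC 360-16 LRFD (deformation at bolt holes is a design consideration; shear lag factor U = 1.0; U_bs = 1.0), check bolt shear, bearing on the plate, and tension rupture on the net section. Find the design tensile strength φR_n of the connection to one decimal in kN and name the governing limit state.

Bolt shear: A_b = π(22)²/4 = 380.13 mm². φR_n = 0.75 × 469 × 380.13 × 6 × 1 = 802.3 kN.
Bearing (8 mm plate, F_u = 450 MPa): end bolts L_c = 35 − 24/2 = 23, R_n = min(1.2×23×8×450, 2.4×22×8×450) = 99.36 kN/bolt; interior L_c = 62 − 24 = 38, R_n = 164.16 kN/bolt. φR_n = 0.75 × (2×99.36 + 4×164.16) = 641.5 kN.
Tension rupture (net): A_n = (189 − 2×26)×8 = 1096 mm² (U = 1.0, A_e = A_n). φR_n = 0.75 × 450 × 1096 = 369.9 kN.
Governing: min(802.3, 641.5, 369.9) = 369.9 kN → net-section rupture.

369.9 kN (net-section rupture governs)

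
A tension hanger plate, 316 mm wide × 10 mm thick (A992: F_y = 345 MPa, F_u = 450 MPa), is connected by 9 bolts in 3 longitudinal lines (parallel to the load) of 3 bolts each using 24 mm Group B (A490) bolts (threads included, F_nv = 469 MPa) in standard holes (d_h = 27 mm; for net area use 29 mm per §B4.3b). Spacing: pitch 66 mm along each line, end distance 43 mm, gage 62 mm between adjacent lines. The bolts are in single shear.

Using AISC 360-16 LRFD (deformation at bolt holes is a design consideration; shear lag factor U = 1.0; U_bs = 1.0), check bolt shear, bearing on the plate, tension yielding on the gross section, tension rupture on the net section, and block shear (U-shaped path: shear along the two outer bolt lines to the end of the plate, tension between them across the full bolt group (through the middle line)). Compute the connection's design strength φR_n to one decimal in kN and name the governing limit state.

Bolt shear: A_b = π(24)²/4 = 452.39 mm². φR_n = 0.75 × 469 × 452.39 × 9 × 1 = 1432.2 kN.
Bearing (10 mm plate, F_u = 450 MPa): end bolts L_c = 43 − 27/2 = 29.5, R_n = min(1.2×29.5×10×450, 2.4×24×10×450) = 159.3 kN/bolt; interior L_c = 66 − 27 = 39, R_n = 210.6 kN/bolt. φR_n = 0.75 × (3×159.3 + 6×210.6) = 1306.1 kN.
Tension yield (gross): A_g = 316×10 = 3160 mm². φR_n = 0.90 × 345 × 3160 = 981.2 kN.
Tension rupture (net): A_n = (316 − 3×29)×10 = 2290 mm² (U = 1.0, A_e = A_n). φR_n = 0.75 × 450 × 2290 = 772.9 kN.
Block shear: shear path 2×[43+2×66] = 2×175 mm, A_gv = 3500, A_nv = 2×(175 − 2.5×29)×10 = 2050 mm²; tension across gage: (124 − 2×29)×10 = 660 mm². R_n = min(0.6×450×2050, 0.6×345×3500) + 1.0×450×660 = min(553.5, 724.5) + 297 = 850.5 kN. φR_n = 0.75 × 850.5 = 637.9 kN.
Governing: min(1432.2, 1306.1, 981.2, 772.9, 637.9) = 637.9 kN → block shear.

637.9 kN (block shear governs)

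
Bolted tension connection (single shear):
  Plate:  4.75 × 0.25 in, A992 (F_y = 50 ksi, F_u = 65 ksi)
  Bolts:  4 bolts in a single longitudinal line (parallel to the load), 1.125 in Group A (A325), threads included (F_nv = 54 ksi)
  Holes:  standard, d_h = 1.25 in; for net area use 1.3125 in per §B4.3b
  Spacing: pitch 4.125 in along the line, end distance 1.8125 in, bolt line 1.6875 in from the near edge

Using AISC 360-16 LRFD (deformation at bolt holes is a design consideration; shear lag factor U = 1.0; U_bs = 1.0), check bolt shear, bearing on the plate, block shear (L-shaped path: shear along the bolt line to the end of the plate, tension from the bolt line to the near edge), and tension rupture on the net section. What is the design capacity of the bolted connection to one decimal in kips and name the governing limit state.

41.9 kips (net-section rupture governs)

Bolt shear: A_b = π(1.125)²/4 = 0.99402 in². φR_n = 0.75 × 54 × 0.99402 × 4 × 1 = 161.0 kips.
Bearing (0.25 in plate, F_u = 65 ksi): end bolts L_c = 1.8125 − 1.25/2 = 1.1875, R_n = min(1.2×1.1875×0.25×65, 2.4×1.125×0.25×65) = 23.156 kips/bolt; interior L_c = 4.125 − 1.25 = 2.875, R_n = 43.875 kips/bolt. φR_n = 0.75 × (1×23.156 + 3×43.875) = 116.1 kips.
Block shear: shear path 1×[1.8125+3×4.125] = 1×14.1875 in, A_gv = 3.5469, A_nv = 1×(14.1875 − 3.5×1.3125)×0.25 = 2.3984 in²; tension to near edge: (1.6875 − 0.5×1.3125)×0.25 = 0.25781 in². R_n = min(0.6×65×2.3984, 0.6×50×3.5469) + 1.0×65×0.25781 = min(93.538, 106.41) + 16.758 = 110.3 kips. φR_n = 0.75 × 110.3 = 82.7 kips.
Tension rupture (net): A_n = (4.75 − 1×1.3125)×0.25 = 0.85938 in² (U = 1.0, A_e = A_n). φR_n = 0.75 × 65 × 0.85938 = 41.9 kips.
Governing: min(161.0, 116.1, 82.7, 41.9) = 41.9 kips → net-section rupture.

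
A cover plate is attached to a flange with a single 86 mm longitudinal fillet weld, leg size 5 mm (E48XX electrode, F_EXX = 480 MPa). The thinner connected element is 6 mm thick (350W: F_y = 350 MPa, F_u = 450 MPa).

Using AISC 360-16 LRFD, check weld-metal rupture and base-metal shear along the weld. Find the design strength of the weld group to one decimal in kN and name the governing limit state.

65.7 kN (weld metal governs)

Weld metal: throat = 0.707×5 = 3.535 mm, L = 86 mm. φR_n = 0.75 × 0.6 × 480 × 3.535 × 86 = 65.7 kN.
Base metal shear (6 mm plate): yield φR_n = 1.0×0.6×350×6×86 = 108.4 kN; rupture φR_n = 0.75×0.6×450×6×86 = 104.5 kN; take 104.5 kN (rupture).
Governing: min(65.7, 104.5) = 65.7 kN → weld metal.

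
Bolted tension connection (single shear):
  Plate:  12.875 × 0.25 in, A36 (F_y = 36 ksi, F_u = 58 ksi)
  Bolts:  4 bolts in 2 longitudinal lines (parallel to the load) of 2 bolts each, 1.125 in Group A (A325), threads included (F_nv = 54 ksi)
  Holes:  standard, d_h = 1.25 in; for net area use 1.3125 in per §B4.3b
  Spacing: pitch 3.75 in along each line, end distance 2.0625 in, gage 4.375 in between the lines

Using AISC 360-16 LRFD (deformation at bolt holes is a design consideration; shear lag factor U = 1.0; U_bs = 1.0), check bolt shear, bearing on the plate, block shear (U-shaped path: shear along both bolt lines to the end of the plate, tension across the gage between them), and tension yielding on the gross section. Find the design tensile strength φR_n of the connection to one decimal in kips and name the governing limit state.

80.4 kips (block shear governs)

Bolt shear: A_b = π(1.125)²/4 = 0.99402 in². φR_n = 0.75 × 54 × 0.99402 × 4 × 1 = 161.0 kips.
Bearing (0.25 in plate, F_u = 58 ksi): end bolts L_c = 2.0625 − 1.25/2 = 1.4375, R_n = min(1.2×1.4375×0.25×58, 2.4×1.125×0.25×58) = 25.013 kips/bolt; interior L_c = 3.75 − 1.25 = 2.5, R_n = 39.15 kips/bolt. φR_n = 0.75 × (2×25.013 + 2×39.15) = 96.2 kips.
Block shear: shear path 2×[2.0625+1×3.75] = 2×5.8125 in, A_gv = 2.9063, A_nv = 2×(5.8125 − 1.5×1.3125)×0.25 = 1.9219 in²; tension across gage: (4.375 − 1×1.3125)×0.25 = 0.76563 in². R_n = min(0.6×58×1.9219, 0.6×36×2.9063) + 1.0×58×0.76563 = min(66.882, 62.776) + 44.407 = 107.18 kips. φR_n = 0.75 × 107.18 = 80.4 kips.
Tension yield (gross): A_g = 12.875×0.25 = 3.2188 in². φR_n = 0.90 × 36 × 3.2188 = 104.3 kips.
Governing: min(161.0, 96.2, 80.4, 104.3) = 80.4 kips → block shear.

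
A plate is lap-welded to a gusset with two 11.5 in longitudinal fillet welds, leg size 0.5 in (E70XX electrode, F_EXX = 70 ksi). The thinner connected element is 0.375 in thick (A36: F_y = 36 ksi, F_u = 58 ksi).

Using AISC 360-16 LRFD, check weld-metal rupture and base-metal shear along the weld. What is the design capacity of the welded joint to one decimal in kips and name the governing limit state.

186.3 kips (base-metal shear governs)

Weld metal: throat = 0.707×0.5 = 0.3535 in, L = 2×11.5 = 23 in. φR_n = 0.75 × 0.6 × 70 × 0.3535 × 23 = 256.1 kips.
Base metal shear (0.375 in plate): yield φR_n = 1.0×0.6×36×0.375×23 = 186.3 kips; rupture φR_n = 0.75×0.6×58×0.375×23 = 225.1 kips; take 186.3 kips (yield).
Governing: min(256.1, 186.3) = 186.3 kips → base-metal shear.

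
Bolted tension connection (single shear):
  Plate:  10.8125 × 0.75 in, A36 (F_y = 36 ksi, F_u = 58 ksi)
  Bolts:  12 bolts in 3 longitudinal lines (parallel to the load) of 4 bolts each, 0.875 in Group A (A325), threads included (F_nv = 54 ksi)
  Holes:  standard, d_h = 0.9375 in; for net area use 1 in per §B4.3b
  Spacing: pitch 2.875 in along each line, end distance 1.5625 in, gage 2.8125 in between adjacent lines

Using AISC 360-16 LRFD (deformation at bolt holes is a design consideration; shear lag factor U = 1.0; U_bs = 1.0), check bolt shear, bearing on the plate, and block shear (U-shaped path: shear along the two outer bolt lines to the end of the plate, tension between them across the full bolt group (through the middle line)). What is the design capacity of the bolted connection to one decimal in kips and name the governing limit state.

Bolt shear: A_b = π(0.875)²/4 = 0.60132 in². φR_n = 0.75 × 54 × 0.60132 × 12 × 1 = 292.2 kips.
Bearing (0.75 in plate, F_u = 58 ksi): end bolts L_c = 1.5625 − 0.9375/2 = 1.09375, R_n = min(1.2×1.09375×0.75×58, 2.4×0.875×0.75×58) = 57.094 kips/bolt; interior L_c = 2.875 − 0.9375 = 1.9375, R_n = 91.35 kips/bolt. φR_n = 0.75 × (3×57.094 + 9×91.35) = 745.1 kips.
Block shear: shear path 2×[1.5625+3×2.875] = 2×10.1875 in, A_gv = 15.281, A_nv = 2×(10.1875 − 3.5×1)×0.75 = 10.031 in²; tension across gage: (5.625 − 2×1)×0.75 = 2.7188 in². R_n = min(0.6×58×10.031, 0.6×36×15.281) + 1.0×58×2.7188 = min(349.08, 330.07) + 157.69 = 487.76 kips. φR_n = 0.75 × 487.76 = 365.8 kips.
Governing: min(292.2, 745.1, 365.8) = 292.2 kips → bolt shear.

292.2 kips (bolt shear governs)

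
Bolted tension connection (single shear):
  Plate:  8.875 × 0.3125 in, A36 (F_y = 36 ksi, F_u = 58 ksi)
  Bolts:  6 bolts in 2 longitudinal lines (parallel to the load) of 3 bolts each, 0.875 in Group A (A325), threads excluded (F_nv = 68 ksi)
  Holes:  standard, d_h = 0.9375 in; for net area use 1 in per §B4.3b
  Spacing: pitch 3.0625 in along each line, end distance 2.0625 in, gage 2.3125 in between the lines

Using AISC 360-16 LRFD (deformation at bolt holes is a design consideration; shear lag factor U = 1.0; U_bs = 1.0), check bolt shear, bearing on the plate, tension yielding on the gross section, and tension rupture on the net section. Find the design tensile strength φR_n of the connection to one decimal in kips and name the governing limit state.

Bolt shear: A_b = π(0.875)²/4 = 0.60132 in². φR_n = 0.75 × 68 × 0.60132 × 6 × 1 = 184.0 kips.
Bearing (0.3125 in plate, F_u = 58 ksi): end bolts L_c = 2.0625 − 0.9375/2 = 1.59375, R_n = min(1.2×1.59375×0.3125×58, 2.4×0.875×0.3125×58) = 34.664 kips/bolt; interior L_c = 3.0625 − 0.9375 = 2.125, R_n = 38.063 kips/bolt. φR_n = 0.75 × (2×34.664 + 4×38.063) = 166.2 kips.
Tension yield (gross): A_g = 8.875×0.3125 = 2.7734 in². φR_n = 0.90 × 36 × 2.7734 = 89.9 kips.
Tension rupture (net): A_n = (8.875 − 2×1)×0.3125 = 2.1484 in² (U = 1.0, A_e = A_n). φR_n = 0.75 × 58 × 2.1484 = 93.5 kips.
Governing: min(184.0, 166.2, 89.9, 93.5) = 89.9 kips → gross-section yield.

89.9 kips (gross-section yield governs)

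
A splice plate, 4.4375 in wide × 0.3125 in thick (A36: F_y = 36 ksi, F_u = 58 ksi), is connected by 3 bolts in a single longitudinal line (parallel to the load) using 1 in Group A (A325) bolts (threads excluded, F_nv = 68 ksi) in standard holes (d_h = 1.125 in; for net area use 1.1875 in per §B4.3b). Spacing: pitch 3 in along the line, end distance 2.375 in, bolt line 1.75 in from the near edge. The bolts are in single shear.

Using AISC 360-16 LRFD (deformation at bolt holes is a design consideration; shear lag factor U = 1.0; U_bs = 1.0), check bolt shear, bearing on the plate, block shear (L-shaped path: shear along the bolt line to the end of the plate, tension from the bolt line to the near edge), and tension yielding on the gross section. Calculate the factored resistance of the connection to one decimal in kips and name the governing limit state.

44.9 kips (gross-section yield governs)

Bolt shear: A_b = π(1)²/4 = 0.7854 in². φR_n = 0.75 × 68 × 0.7854 × 3 × 1 = 120.2 kips.
Bearing (0.3125 in plate, F_u = 58 ksi): end bolts L_c = 2.375 − 1.125/2 = 1.8125, R_n = min(1.2×1.8125×0.3125×58, 2.4×1×0.3125×58) = 39.422 kips/bolt; interior L_c = 3 − 1.125 = 1.875, R_n = 40.781 kips/bolt. φR_n = 0.75 × (1×39.422 + 2×40.781) = 90.7 kips.
Block shear: shear path 1×[2.375+2×3] = 1×8.375 in, A_gv = 2.6172, A_nv = 1×(8.375 − 2.5×1.1875)×0.3125 = 1.6895 in²; tension to near edge: (1.75 − 0.5×1.1875)×0.3125 = 0.36133 in². R_n = min(0.6×58×1.6895, 0.6×36×2.6172) + 1.0×58×0.36133 = min(58.795, 56.532) + 20.957 = 77.489 kips. φR_n = 0.75 × 77.489 = 58.1 kips.
Tension yield (gross): A_g = 4.4375×0.3125 = 1.3867 in². φR_n = 0.90 × 36 × 1.3867 = 44.9 kips.
Governing: min(120.2, 90.7, 58.1, 44.9) = 44.9 kips → gross-section yield.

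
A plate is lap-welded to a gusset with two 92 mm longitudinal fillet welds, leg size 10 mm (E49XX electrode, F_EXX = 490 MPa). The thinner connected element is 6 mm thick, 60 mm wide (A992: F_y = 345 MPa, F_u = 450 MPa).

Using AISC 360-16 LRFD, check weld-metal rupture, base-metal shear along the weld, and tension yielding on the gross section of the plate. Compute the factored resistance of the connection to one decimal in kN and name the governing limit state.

Weld metal: throat = 0.707×10 = 7.07 mm, L = 2×92 = 184 mm. φR_n = 0.75 × 0.6 × 490 × 7.07 × 184 = 286.8 kN.
Base metal shear (6 mm plate): yield φR_n = 1.0×0.6×345×6×184 = 228.5 kN; rupture φR_n = 0.75×0.6×450×6×184 = 223.6 kN; take 223.6 kN (rupture).
Tension yield (gross): A_g = 60×6 = 360 mm². φR_n = 0.90 × 345 × 360 = 111.8 kN.
Governing: min(286.8, 223.6, 111.8) = 111.8 kN → gross-section yield.

111.8 kN (gross-section yield governs)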